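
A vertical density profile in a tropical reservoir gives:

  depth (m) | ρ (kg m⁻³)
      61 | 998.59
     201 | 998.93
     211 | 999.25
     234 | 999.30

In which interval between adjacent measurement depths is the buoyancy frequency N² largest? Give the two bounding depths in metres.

Compute the density gradient over each adjacent pair:
  61–201 m: Δρ/Δz = 0.34/140 = 2.4 × 10⁻³ kg m⁻⁴
  201–211 m: Δρ/Δz = 0.32/10 = 0.032 kg m⁻⁴
  211–234 m: Δρ/Δz = 0.05/23 = 2.2 × 10⁻³ kg m⁻⁴
The largest gradient is in the 201–211 m interval — the pycnocline.

201–211 m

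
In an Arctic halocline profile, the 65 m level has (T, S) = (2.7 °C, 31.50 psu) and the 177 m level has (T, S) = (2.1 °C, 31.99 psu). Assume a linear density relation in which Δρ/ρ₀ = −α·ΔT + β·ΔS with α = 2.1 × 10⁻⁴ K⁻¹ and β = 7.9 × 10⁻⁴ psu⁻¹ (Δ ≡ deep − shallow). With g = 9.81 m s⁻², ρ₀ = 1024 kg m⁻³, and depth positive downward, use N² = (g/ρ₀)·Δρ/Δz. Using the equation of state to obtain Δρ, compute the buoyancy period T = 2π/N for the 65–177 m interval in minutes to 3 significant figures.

ΔT = -0.6 K, ΔS = +0.49 psu (deep − shallow).
Δρ/ρ₀ = −αΔT + βΔS = 1.26 × 10⁻⁴ + 3.871 × 10⁻⁴ = 5.131 × 10⁻⁴, so Δρ ≈ 0.5254 kg m⁻³.
N² = (g/ρ₀)·Δρ/Δz = g·(Δρ/ρ₀)/Δz = 9.81 × 5.131 × 10⁻⁴ / 112 = 4.4942 × 10⁻⁵ s⁻².
N = √(4.4942 × 10⁻⁵) = 6.7039 × 10⁻³ rad s⁻¹ → T = 2π/N = 937.24 s = 15.621 min ≈ 15.6 min.

15.6 min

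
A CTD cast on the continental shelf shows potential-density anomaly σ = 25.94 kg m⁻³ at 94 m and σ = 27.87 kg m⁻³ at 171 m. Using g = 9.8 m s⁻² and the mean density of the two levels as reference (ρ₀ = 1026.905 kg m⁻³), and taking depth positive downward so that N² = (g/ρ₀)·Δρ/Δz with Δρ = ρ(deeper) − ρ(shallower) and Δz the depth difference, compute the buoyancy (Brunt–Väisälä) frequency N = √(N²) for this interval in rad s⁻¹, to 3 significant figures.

Δρ = 1027.87 − 1025.94 = 1.93 kg m⁻³ over Δz = 171 − 94 = 77 m.
N² = (9.8/1026.905) × (1.93/77) = 2.3920 × 10⁻⁴ s⁻².
N = √(2.3920 × 10⁻⁴) = 0.015466 rad s⁻¹ ≈ 0.0155 rad s⁻¹.
A positive N² confirms static stability across the interval.

0.0155 rad s⁻¹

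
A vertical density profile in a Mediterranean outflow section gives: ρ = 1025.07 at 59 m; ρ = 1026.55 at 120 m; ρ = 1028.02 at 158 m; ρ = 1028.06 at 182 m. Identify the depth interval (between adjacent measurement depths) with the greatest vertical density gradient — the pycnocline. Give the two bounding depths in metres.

Compute the density gradient over each adjacent pair:
  59–120 m: Δρ/Δz = 1.48/61 = 0.024 kg m⁻⁴
  120–158 m: Δρ/Δz = 1.47/38 = 0.039 kg m⁻⁴
  158–182 m: Δρ/Δz = 0.04/24 = 1.7 × 10⁻³ kg m⁻⁴
The largest gradient is in the 120–158 m interval — the pycnocline.

120–158 m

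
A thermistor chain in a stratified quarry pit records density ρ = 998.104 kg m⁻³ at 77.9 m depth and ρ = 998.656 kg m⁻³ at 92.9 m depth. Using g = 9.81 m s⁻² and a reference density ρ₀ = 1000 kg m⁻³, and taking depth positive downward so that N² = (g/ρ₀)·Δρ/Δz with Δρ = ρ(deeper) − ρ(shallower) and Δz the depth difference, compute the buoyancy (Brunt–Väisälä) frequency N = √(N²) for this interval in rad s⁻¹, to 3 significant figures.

0.0190 rad s⁻¹

Δρ = 998.656 − 998.104 = 0.552 kg m⁻³ over Δz = 92.9 − 77.9 = 15 m.
N² = (9.81/1000) × (0.552/15) = 3.6101 × 10⁻⁴ s⁻².
N = √(3.6101 × 10⁻⁴) = 0.019000 rad s⁻¹ ≈ 0.0190 rad s⁻¹.
A positive N² confirms static stability across the interval.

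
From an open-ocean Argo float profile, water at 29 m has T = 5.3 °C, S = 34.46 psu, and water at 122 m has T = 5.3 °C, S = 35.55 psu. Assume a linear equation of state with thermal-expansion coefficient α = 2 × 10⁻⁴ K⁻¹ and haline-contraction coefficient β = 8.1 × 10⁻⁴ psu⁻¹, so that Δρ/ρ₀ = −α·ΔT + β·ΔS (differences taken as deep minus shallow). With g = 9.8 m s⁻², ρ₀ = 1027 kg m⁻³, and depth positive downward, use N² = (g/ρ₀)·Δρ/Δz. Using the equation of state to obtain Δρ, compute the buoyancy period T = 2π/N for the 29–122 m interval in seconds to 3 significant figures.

651 s

ΔT = +0.0 K, ΔS = +1.09 psu (deep − shallow).
Δρ/ρ₀ = −αΔT + βΔS = 0 + 8.829 × 10⁻⁴ = 8.829 × 10⁻⁴, so Δρ ≈ 0.9067 kg m⁻³.
N² = (g/ρ₀)·Δρ/Δz = g·(Δρ/ρ₀)/Δz = 9.8 × 8.829 × 10⁻⁴ / 93 = 9.3037 × 10⁻⁵ s⁻².
N = √(9.3037 × 10⁻⁵) = 9.6456 × 10⁻³ rad s⁻¹ → T = 2π/N = 651.40 s ≈ 651 s.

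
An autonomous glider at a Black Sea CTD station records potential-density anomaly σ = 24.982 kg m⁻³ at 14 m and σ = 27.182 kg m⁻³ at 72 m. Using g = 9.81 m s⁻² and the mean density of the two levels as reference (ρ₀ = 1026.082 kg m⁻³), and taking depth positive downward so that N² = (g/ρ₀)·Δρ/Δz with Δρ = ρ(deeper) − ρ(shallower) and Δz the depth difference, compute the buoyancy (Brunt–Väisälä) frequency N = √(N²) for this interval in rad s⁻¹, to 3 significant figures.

0.0190 rad s⁻¹

Δρ = 1027.182 − 1024.982 = 2.200 kg m⁻³ over Δz = 72 − 14 = 58 m.
N² = (9.81/1026.082) × (2.200/58) = 3.6264 × 10⁻⁴ s⁻².
N = √(3.6264 × 10⁻⁴) = 0.019043 rad s⁻¹ ≈ 0.0190 rad s⁻¹.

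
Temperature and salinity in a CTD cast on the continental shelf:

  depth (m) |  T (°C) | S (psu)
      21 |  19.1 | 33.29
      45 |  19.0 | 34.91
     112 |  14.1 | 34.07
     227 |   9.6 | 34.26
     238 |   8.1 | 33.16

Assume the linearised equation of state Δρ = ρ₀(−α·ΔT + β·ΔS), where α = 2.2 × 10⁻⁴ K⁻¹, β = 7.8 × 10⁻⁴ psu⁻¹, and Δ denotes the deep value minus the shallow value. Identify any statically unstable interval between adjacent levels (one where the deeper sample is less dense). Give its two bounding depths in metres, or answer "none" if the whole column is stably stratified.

227–238 m

Evaluate Δρ/ρ₀ = −αΔT + βΔS across each adjacent pair:
  21–45 m: −αΔT+βΔS = −(2.2 × 10⁻⁴)(-0.1)+(7.8 × 10⁻⁴)(+1.62) = 1.3 × 10⁻³ → stable
  45–112 m: −αΔT+βΔS = −(2.2 × 10⁻⁴)(-4.9)+(7.8 × 10⁻⁴)(-0.84) = 4.2 × 10⁻⁴ → stable
  112–227 m: −αΔT+βΔS = −(2.2 × 10⁻⁴)(-4.5)+(7.8 × 10⁻⁴)(+0.19) = 1.1 × 10⁻³ → stable
  227–238 m: −αΔT+βΔS = −(2.2 × 10⁻⁴)(-1.5)+(7.8 × 10⁻⁴)(-1.10) = -5.3 × 10⁻⁴ → UNSTABLE
The 227–238 m interval has Δρ < 0: lighter water underlies denser water.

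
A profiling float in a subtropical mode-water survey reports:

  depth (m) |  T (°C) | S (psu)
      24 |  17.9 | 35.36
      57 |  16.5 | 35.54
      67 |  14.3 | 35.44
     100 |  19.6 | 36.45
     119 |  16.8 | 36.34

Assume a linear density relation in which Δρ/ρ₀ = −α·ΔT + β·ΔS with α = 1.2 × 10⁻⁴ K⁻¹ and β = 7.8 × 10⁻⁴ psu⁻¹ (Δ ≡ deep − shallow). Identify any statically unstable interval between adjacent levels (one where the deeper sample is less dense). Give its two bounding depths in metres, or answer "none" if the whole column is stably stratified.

Evaluate Δρ/ρ₀ = −αΔT + βΔS across each adjacent pair:
  24–57 m: −αΔT+βΔS = −(1.2 × 10⁻⁴)(-1.4)+(7.8 × 10⁻⁴)(+0.18) = 3.1 × 10⁻⁴ → stable
  57–67 m: −αΔT+βΔS = −(1.2 × 10⁻⁴)(-2.2)+(7.8 × 10⁻⁴)(-0.10) = 1.9 × 10⁻⁴ → stable
  67–100 m: −αΔT+βΔS = −(1.2 × 10⁻⁴)(+5.3)+(7.8 × 10⁻⁴)(+1.01) = 1.5 × 10⁻⁴ → stable
  100–119 m: −αΔT+βΔS = −(1.2 × 10⁻⁴)(-2.8)+(7.8 × 10⁻⁴)(-0.11) = 2.5 × 10⁻⁴ → stable
Every interval has Δρ > 0: the column is stably stratified throughout.

none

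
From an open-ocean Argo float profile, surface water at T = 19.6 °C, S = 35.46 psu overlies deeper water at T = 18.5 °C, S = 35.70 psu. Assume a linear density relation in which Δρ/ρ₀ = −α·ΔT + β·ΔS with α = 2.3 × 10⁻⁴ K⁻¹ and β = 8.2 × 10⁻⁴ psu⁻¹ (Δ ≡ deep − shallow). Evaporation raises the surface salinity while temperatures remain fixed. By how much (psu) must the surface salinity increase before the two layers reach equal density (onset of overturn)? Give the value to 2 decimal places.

0.55 psu

Neutral buoyancy requires −α(T_deep − T_surf) + β(S_deep − S_surf′) = 0.
S_surf′ = S_deep − (α/β)·ΔT = 35.70 − (2.3 × 10⁻⁴/8.2 × 10⁻⁴)·(-1.1) = 36.0085 psu.
Increase required: 36.0085 − 35.46 = 0.5485 psu.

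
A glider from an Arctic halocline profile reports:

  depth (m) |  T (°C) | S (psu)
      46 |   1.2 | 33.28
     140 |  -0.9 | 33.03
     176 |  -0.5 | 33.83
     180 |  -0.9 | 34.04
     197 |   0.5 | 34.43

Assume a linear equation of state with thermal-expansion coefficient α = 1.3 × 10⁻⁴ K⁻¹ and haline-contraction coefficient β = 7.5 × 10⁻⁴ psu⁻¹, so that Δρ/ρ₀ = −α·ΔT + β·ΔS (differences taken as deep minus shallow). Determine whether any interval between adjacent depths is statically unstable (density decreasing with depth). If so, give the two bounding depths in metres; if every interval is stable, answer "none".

Evaluate Δρ/ρ₀ = −αΔT + βΔS across each adjacent pair:
  46–140 m: −αΔT+βΔS = −(1.3 × 10⁻⁴)(-2.1)+(7.5 × 10⁻⁴)(-0.25) = 8.5 × 10⁻⁵ → stable
  140–176 m: −αΔT+βΔS = −(1.3 × 10⁻⁴)(+0.4)+(7.5 × 10⁻⁴)(+0.80) = 5.5 × 10⁻⁴ → stable
  176–180 m: −αΔT+βΔS = −(1.3 × 10⁻⁴)(-0.4)+(7.5 × 10⁻⁴)(+0.21) = 2.1 × 10⁻⁴ → stable
  180–197 m: −αΔT+βΔS = −(1.3 × 10⁻⁴)(+1.4)+(7.5 × 10⁻⁴)(+0.39) = 1.1 × 10⁻⁴ → stable
Every interval has Δρ > 0: the column is stably stratified throughout.

none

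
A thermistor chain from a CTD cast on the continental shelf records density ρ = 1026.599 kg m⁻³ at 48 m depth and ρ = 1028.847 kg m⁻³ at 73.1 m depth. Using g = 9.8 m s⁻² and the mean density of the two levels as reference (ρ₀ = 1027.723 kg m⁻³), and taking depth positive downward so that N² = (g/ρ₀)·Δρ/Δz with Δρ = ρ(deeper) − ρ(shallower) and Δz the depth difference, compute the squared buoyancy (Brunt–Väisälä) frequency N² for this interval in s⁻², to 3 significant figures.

8.54 × 10⁻⁴ s⁻²

Δρ = 1028.847 − 1026.599 = 2.248 kg m⁻³ over Δz = 73.1 − 48 = 25.1 m.
N² = (9.8/1027.723) × (2.248/25.1) = 8.5403 × 10⁻⁴ s⁻² ≈ 8.54 × 10⁻⁴ s⁻².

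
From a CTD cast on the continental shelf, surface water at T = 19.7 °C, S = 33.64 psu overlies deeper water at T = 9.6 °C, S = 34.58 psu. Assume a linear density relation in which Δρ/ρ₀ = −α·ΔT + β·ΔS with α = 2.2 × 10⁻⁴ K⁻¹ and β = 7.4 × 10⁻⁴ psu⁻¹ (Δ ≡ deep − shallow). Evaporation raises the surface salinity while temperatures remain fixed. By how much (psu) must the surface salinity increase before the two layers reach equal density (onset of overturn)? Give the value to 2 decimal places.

Neutral buoyancy requires −α(T_deep − T_surf) + β(S_deep − S_surf′) = 0.
S_surf′ = S_deep − (α/β)·ΔT = 34.58 − (2.2 × 10⁻⁴/7.4 × 10⁻⁴)·(-10.1) = 37.5827 psu.
Increase required: 37.5827 − 33.64 = 3.9427 psu.

3.94 psu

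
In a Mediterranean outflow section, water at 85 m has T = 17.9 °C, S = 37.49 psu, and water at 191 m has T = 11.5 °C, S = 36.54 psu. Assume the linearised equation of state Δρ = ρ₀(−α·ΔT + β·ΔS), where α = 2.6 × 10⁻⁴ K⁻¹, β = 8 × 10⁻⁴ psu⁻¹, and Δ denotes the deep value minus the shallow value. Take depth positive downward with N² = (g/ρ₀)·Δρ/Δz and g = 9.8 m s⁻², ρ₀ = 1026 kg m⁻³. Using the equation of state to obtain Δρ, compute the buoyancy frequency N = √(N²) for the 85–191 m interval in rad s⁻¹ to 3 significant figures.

9.14 × 10⁻³ rad s⁻¹

ΔT = -6.4 K, ΔS = -0.95 psu (deep − shallow).
Δρ/ρ₀ = −αΔT + βΔS = 1.664 × 10⁻³ − 7.60 × 10⁻⁴ = 9.04 × 10⁻⁴, so Δρ ≈ 0.9275 kg m⁻³.
N² = (g/ρ₀)·Δρ/Δz = g·(Δρ/ρ₀)/Δz = 9.8 × 9.04 × 10⁻⁴ / 106 = 8.3577 × 10⁻⁵ s⁻².
N = √(8.3577 × 10⁻⁵) = 9.1420 × 10⁻³ rad s⁻¹ ≈ 9.14 × 10⁻³ rad s⁻¹.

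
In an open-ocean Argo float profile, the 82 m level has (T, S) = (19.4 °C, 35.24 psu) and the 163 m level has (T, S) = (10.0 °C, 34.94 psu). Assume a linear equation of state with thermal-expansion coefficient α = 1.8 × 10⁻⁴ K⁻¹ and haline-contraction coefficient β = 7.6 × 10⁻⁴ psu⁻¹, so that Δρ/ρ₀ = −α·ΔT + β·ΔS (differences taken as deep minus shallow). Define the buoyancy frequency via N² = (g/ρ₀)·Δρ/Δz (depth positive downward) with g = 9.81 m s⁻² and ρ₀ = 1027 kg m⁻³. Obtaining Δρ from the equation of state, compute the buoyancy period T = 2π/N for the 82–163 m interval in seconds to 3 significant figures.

ΔT = -9.4 K, ΔS = -0.30 psu (deep − shallow).
Δρ/ρ₀ = −αΔT + βΔS = 1.692 × 10⁻³ − 2.28 × 10⁻⁴ = 1.464 × 10⁻³, so Δρ ≈ 1.504 kg m⁻³.
N² = (g/ρ₀)·Δρ/Δz = g·(Δρ/ρ₀)/Δz = 9.81 × 1.464 × 10⁻³ / 81 = 1.7731 × 10⁻⁴ s⁻².
N = √(1.7731 × 10⁻⁴) = 0.013316 rad s⁻¹ → T = 2π/N = 471.85 s ≈ 472 s.

472 s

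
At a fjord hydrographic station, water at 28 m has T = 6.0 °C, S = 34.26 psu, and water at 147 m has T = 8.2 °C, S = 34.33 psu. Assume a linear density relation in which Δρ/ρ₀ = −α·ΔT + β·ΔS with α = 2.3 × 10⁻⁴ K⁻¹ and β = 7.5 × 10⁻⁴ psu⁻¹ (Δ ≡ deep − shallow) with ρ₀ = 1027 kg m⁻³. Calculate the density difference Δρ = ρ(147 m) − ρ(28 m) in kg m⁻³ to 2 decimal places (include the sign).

-0.47 kg m⁻³

ΔT = +2.2 K, ΔS = +0.07 psu (deep − shallow).
Δρ/ρ₀ = −(2.3 × 10⁻⁴)(+2.2) + (7.5 × 10⁻⁴)(+0.07) = -4.535 × 10⁻⁴.
Δρ = 1027 × (-4.535 × 10⁻⁴) = -0.47 kg m⁻³.
Negative Δρ: lighter below, statically unstable.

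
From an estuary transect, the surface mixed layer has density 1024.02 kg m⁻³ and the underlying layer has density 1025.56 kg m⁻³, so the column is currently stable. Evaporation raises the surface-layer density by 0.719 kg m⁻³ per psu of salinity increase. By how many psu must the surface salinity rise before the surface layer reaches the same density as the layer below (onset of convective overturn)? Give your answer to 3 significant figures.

Density deficit of the surface layer: 1025.56 − 1024.02 = 1.54 kg m⁻³.
Required change = 1.54 / 0.719 = 2.14 psu.

2.14 psu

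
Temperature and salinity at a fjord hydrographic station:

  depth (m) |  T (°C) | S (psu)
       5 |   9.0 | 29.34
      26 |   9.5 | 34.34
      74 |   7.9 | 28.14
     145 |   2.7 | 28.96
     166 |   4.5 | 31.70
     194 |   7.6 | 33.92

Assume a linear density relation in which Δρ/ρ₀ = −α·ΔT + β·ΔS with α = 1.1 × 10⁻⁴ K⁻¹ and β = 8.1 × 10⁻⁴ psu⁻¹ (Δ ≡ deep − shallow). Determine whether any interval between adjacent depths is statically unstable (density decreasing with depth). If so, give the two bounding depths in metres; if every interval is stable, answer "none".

Evaluate Δρ/ρ₀ = −αΔT + βΔS across each adjacent pair:
  5–26 m: −αΔT+βΔS = −(1.1 × 10⁻⁴)(+0.5)+(8.1 × 10⁻⁴)(+5.00) = 4.0 × 10⁻³ → stable
  26–74 m: −αΔT+βΔS = −(1.1 × 10⁻⁴)(-1.6)+(8.1 × 10⁻⁴)(-6.20) = -4.8 × 10⁻³ → UNSTABLE
  74–145 m: −αΔT+βΔS = −(1.1 × 10⁻⁴)(-5.2)+(8.1 × 10⁻⁴)(+0.82) = 1.2 × 10⁻³ → stable
  145–166 m: −αΔT+βΔS = −(1.1 × 10⁻⁴)(+1.8)+(8.1 × 10⁻⁴)(+2.74) = 2.0 × 10⁻³ → stable
  166–194 m: −αΔT+βΔS = −(1.1 × 10⁻⁴)(+3.1)+(8.1 × 10⁻⁴)(+2.22) = 1.5 × 10⁻³ → stable
The 26–74 m interval has Δρ < 0: lighter water underlies denser water.

26–74 m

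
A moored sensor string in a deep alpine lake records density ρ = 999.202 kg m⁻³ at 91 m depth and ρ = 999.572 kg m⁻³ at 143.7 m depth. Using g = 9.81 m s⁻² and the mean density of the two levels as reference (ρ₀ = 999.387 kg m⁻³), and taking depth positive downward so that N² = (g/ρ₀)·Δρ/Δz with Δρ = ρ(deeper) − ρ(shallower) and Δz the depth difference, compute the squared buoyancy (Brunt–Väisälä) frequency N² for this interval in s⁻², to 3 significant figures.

6.89 × 10⁻⁵ s⁻²

Δρ = 999.572 − 999.202 = 0.370 kg m⁻³ over Δz = 143.7 − 91 = 52.7 m.
N² = (9.81/999.387) × (0.370/52.7) = 6.8917 × 10⁻⁵ s⁻² ≈ 6.89 × 10⁻⁵ s⁻².
N² > 0, so the interval is statically stable.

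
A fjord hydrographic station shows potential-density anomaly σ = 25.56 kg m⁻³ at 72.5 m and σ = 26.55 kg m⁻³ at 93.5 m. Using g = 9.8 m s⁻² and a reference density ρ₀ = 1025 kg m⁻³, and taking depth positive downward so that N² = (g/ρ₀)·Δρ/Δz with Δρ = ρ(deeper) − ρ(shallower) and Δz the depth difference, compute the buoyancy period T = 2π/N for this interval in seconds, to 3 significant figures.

296 s

Δρ = 1026.55 − 1025.56 = 0.99 kg m⁻³ over Δz = 93.5 − 72.5 = 21 m.
N² = (9.8/1025) × (0.99/21) = 4.5073 × 10⁻⁴ s⁻².
N = √(4.5073 × 10⁻⁴) = 0.021230 rad s⁻¹, so T = 2π/N = 295.96 s ≈ 296 s.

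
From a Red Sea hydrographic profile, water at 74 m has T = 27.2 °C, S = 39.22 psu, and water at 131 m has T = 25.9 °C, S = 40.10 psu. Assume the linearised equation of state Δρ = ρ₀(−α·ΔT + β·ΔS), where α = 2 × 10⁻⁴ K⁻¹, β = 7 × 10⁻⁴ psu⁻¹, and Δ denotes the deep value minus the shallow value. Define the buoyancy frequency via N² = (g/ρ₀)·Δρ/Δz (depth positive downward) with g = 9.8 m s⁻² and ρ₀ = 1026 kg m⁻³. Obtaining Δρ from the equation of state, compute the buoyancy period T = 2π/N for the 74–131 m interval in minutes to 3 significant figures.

ΔT = -1.3 K, ΔS = +0.88 psu (deep − shallow).
Δρ/ρ₀ = −αΔT + βΔS = 2.60 × 10⁻⁴ + 6.16 × 10⁻⁴ = 8.76 × 10⁻⁴, so Δρ ≈ 0.8988 kg m⁻³.
N² = (g/ρ₀)·Δρ/Δz = g·(Δρ/ρ₀)/Δz = 9.8 × 8.76 × 10⁻⁴ / 57 = 1.5061 × 10⁻⁴ s⁻².
N = √(1.5061 × 10⁻⁴) = 0.012272 rad s⁻¹ → T = 2π/N = 511.99 s = 8.5332 min ≈ 8.53 min.

8.53 min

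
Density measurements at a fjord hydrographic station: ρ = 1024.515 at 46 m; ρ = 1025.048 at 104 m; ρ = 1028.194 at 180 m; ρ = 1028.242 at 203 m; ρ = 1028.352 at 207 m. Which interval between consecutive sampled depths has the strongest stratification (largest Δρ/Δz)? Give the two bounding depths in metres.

104–180 m

Compute the density gradient over each adjacent pair:
  46–104 m: Δρ/Δz = 0.533/58 = 9.2 × 10⁻³ kg m⁻⁴
  104–180 m: Δρ/Δz = 3.146/76 = 0.041 kg m⁻⁴
  180–203 m: Δρ/Δz = 0.048/23 = 2.1 × 10⁻³ kg m⁻⁴
  203–207 m: Δρ/Δz = 0.110/4 = 0.028 kg m⁻⁴
The largest gradient is in the 104–180 m interval — the pycnocline.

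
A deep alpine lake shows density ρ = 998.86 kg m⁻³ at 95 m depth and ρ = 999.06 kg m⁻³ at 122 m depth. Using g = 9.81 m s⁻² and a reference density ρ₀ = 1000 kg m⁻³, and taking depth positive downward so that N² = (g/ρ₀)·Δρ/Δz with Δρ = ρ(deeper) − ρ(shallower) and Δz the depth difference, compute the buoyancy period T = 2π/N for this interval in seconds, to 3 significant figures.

737 s

Δρ = 999.06 − 998.86 = 0.20 kg m⁻³ over Δz = 122 − 95 = 27 m.
N² = (9.81/1000) × (0.20/27) = 7.2667 × 10⁻⁵ s⁻².
N = √(7.2667 × 10⁻⁵) = 8.5245 × 10⁻³ rad s⁻¹, so T = 2π/N = 737.07 s ≈ 737 s.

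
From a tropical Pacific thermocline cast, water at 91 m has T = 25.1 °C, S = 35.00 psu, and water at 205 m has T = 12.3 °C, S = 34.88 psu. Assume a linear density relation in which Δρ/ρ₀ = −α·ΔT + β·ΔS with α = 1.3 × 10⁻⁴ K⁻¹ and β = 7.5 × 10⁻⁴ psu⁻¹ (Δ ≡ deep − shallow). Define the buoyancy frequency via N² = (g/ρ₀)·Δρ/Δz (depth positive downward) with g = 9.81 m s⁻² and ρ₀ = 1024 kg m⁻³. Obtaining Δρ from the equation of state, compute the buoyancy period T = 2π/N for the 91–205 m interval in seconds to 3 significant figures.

540 s

ΔT = -12.8 K, ΔS = -0.12 psu (deep − shallow).
Δρ/ρ₀ = −αΔT + βΔS = 1.664 × 10⁻³ − 9.00 × 10⁻⁵ = 1.574 × 10⁻³, so Δρ ≈ 1.612 kg m⁻³.
N² = (g/ρ₀)·Δρ/Δz = g·(Δρ/ρ₀)/Δz = 9.81 × 1.574 × 10⁻³ / 114 = 1.3545 × 10⁻⁴ s⁻².
N = √(1.3545 × 10⁻⁴) = 0.011638 rad s⁻¹ → T = 2π/N = 539.89 s ≈ 540 s.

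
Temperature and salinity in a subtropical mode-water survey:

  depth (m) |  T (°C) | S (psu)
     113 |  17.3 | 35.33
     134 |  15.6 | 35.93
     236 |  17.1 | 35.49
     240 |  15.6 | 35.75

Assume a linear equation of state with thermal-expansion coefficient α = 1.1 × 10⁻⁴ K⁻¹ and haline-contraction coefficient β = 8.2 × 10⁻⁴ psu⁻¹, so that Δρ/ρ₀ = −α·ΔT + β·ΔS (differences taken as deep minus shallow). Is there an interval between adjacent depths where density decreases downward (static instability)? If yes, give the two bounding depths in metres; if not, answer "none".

Evaluate Δρ/ρ₀ = −αΔT + βΔS across each adjacent pair:
  113–134 m: −αΔT+βΔS = −(1.1 × 10⁻⁴)(-1.7)+(8.2 × 10⁻⁴)(+0.60) = 6.8 × 10⁻⁴ → stable
  134–236 m: −αΔT+βΔS = −(1.1 × 10⁻⁴)(+1.5)+(8.2 × 10⁻⁴)(-0.44) = -5.3 × 10⁻⁴ → UNSTABLE
  236–240 m: −αΔT+βΔS = −(1.1 × 10⁻⁴)(-1.5)+(8.2 × 10⁻⁴)(+0.26) = 3.8 × 10⁻⁴ → stable
The 134–236 m interval has Δρ < 0: lighter water underlies denser water.

134–236 m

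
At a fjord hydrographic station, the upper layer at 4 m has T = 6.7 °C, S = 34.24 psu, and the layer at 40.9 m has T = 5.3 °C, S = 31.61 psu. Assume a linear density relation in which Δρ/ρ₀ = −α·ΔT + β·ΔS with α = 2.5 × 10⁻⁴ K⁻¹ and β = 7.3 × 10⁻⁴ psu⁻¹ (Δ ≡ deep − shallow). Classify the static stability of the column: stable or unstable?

ΔT = 5.3 − 6.7 = -1.4 K and ΔS = 31.61 − 34.24 = -2.63 psu (deep − shallow).
−αΔT = 3.50 × 10⁻⁴; βΔS = -1.9199 × 10⁻³; sum Δρ/ρ₀ = -1.5699 × 10⁻³.
Δρ/ρ₀ < 0, so Δρ < 0: deeper water is lighter → statically unstable; the column would overturn.

unstable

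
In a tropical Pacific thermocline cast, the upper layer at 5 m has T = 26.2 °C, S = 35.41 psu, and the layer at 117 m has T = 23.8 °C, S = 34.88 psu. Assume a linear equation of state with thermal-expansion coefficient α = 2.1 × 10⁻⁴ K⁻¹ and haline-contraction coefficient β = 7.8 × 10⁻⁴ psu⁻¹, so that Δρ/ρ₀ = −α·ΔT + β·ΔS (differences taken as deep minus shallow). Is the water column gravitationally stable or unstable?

ΔT = 23.8 − 26.2 = -2.4 K and ΔS = 34.88 − 35.41 = -0.53 psu (deep − shallow).
−αΔT = 5.04 × 10⁻⁴; βΔS = -4.134 × 10⁻⁴; sum Δρ/ρ₀ = 9.06 × 10⁻⁵.
Δρ/ρ₀ > 0, so Δρ > 0: deeper water is denser → statically stable.

stable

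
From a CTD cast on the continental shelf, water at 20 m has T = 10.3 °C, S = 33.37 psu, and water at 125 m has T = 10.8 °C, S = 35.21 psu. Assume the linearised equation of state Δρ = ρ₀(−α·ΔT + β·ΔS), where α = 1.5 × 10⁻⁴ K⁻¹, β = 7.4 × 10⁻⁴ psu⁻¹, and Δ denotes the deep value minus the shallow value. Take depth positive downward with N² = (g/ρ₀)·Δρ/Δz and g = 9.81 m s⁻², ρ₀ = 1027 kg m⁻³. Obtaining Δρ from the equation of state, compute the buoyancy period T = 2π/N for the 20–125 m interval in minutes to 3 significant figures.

9.55 min

ΔT = +0.5 K, ΔS = +1.84 psu (deep − shallow).
Δρ/ρ₀ = −αΔT + βΔS = -7.50 × 10⁻⁵ + 1.3616 × 10⁻³ = 1.2866 × 10⁻³, so Δρ ≈ 1.321 kg m⁻³.
N² = (g/ρ₀)·Δρ/Δz = g·(Δρ/ρ₀)/Δz = 9.81 × 1.2866 × 10⁻³ / 105 = 1.2021 × 10⁻⁴ s⁻².
N = √(1.2021 × 10⁻⁴) = 0.010964 rad s⁻¹ → T = 2π/N = 573.07 s = 9.5512 min ≈ 9.55 min.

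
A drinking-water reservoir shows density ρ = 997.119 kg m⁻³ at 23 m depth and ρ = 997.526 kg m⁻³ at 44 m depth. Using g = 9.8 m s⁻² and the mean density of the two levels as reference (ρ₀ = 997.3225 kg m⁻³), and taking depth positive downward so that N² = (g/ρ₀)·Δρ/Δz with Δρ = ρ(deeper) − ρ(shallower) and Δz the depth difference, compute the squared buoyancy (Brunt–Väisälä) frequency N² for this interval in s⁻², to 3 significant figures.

Δρ = 997.526 − 997.119 = 0.407 kg m⁻³ over Δz = 44 − 23 = 21 m.
N² = (9.8/997.3225) × (0.407/21) = 1.9044 × 10⁻⁴ s⁻² ≈ 1.90 × 10⁻⁴ s⁻².

1.90 × 10⁻⁴ s⁻²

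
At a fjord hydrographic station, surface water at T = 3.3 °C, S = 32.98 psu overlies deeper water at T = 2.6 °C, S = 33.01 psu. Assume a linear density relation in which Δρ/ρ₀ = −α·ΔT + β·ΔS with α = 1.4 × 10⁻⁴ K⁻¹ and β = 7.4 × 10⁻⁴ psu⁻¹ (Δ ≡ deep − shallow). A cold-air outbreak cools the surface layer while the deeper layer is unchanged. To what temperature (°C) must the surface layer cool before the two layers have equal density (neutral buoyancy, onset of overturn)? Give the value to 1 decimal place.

2.4 °C

Neutral buoyancy requires Δρ = 0, i.e. −α(T_deep − T_surf′) + β(S_deep − S_surf) = 0.
T_surf′ = T_deep − (β/α)·ΔS = 2.6 − (7.4 × 10⁻⁴/1.4 × 10⁻⁴)·(+0.03) = 2.441 °C.
Cooling required: 3.3 − (2.441) = 0.859 °C.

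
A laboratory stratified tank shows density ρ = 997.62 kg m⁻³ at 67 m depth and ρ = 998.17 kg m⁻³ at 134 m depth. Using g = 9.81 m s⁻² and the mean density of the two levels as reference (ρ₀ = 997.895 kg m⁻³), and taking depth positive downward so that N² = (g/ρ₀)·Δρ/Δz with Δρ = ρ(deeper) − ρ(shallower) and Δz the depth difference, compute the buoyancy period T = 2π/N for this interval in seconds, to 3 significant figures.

Δρ = 998.17 − 997.62 = 0.55 kg m⁻³ over Δz = 134 − 67 = 67 m.
N² = (9.81/997.895) × (0.55/67) = 8.0700 × 10⁻⁵ s⁻².
N = √(8.0700 × 10⁻⁵) = 8.9833 × 10⁻³ rad s⁻¹, so T = 2π/N = 699.43 s ≈ 699 s.
A positive N² confirms static stability across the interval.

699 s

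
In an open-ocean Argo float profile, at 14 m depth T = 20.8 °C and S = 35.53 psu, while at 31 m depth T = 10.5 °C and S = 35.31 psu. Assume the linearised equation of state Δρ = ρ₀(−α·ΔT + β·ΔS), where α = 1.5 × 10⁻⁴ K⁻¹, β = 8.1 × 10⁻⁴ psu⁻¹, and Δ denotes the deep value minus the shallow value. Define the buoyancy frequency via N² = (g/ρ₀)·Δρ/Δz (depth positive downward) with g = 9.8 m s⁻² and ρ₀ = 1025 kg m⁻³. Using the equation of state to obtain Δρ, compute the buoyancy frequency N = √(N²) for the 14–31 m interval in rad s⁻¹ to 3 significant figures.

0.0281 rad s⁻¹

ΔT = -10.3 K, ΔS = -0.22 psu (deep − shallow).
Δρ/ρ₀ = −αΔT + βΔS = 1.545 × 10⁻³ − 1.782 × 10⁻⁴ = 1.3668 × 10⁻³, so Δρ ≈ 1.401 kg m⁻³.
N² = (g/ρ₀)·Δρ/Δz = g·(Δρ/ρ₀)/Δz = 9.8 × 1.3668 × 10⁻³ / 17 = 7.8792 × 10⁻⁴ s⁻².
N = √(7.8792 × 10⁻⁴) = 0.028070 rad s⁻¹ ≈ 0.0281 rad s⁻¹.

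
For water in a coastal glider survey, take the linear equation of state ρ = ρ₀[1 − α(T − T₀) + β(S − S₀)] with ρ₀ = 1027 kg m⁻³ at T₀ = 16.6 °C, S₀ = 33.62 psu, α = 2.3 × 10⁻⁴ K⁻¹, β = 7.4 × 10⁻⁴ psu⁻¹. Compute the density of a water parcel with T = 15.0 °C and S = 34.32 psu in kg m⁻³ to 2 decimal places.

1027.91 kg m⁻³

T − T₀ = -1.6 K, S − S₀ = +0.70 psu.
Bracket = 1 − α·(-1.6) + β·(+0.70) = 1 + (8.86 × 10⁻⁴) = 1.0008860.
ρ = 1027 × 1.0008860 = 1027.91 kg m⁻³.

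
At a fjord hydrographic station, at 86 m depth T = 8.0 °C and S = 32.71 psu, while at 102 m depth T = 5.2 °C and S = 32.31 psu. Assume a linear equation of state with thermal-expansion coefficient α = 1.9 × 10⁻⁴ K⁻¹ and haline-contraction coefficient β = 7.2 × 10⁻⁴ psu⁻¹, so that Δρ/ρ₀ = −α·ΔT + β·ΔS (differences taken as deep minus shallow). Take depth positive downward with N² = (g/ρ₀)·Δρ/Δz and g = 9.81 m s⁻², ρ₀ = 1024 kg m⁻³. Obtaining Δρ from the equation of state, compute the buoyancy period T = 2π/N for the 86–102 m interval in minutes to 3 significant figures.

8.56 min

ΔT = -2.8 K, ΔS = -0.40 psu (deep − shallow).
Δρ/ρ₀ = −αΔT + βΔS = 5.32 × 10⁻⁴ − 2.88 × 10⁻⁴ = 2.44 × 10⁻⁴, so Δρ ≈ 0.2499 kg m⁻³.
N² = (g/ρ₀)·Δρ/Δz = g·(Δρ/ρ₀)/Δz = 9.81 × 2.44 × 10⁻⁴ / 16 = 1.4960 × 10⁻⁴ s⁻².
N = √(1.4960 × 10⁻⁴) = 0.012231 rad s⁻¹ → T = 2π/N = 513.71 s = 8.5618 min ≈ 8.56 min.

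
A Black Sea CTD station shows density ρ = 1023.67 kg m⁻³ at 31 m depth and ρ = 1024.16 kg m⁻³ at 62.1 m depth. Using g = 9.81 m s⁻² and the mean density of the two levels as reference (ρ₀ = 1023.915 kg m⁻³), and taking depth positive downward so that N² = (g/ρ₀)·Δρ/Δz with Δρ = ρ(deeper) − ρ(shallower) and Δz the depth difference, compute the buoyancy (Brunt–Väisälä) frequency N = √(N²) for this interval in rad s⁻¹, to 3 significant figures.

Δρ = 1024.16 − 1023.67 = 0.49 kg m⁻³ over Δz = 62.1 − 31 = 31.1 m.
N² = (9.81/1023.915) × (0.49/31.1) = 1.5095 × 10⁻⁴ s⁻².
N = √(1.5095 × 10⁻⁴) = 0.012286 rad s⁻¹ ≈ 0.0123 rad s⁻¹.

0.0123 rad s⁻¹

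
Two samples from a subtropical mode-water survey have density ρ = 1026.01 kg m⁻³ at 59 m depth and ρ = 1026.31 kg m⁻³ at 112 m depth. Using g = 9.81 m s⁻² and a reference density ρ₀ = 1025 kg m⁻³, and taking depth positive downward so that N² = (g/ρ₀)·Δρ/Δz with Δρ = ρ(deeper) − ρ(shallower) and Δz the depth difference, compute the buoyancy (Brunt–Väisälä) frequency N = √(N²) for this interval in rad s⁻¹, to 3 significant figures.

Δρ = 1026.31 − 1026.01 = 0.30 kg m⁻³ over Δz = 112 − 59 = 53 m.
N² = (9.81/1025) × (0.30/53) = 5.4174 × 10⁻⁵ s⁻².
N = √(5.4174 × 10⁻⁵) = 7.3603 × 10⁻³ rad s⁻¹ ≈ 7.36 × 10⁻³ rad s⁻¹.
N² > 0, so the interval is statically stable.

7.36 × 10⁻³ rad s⁻¹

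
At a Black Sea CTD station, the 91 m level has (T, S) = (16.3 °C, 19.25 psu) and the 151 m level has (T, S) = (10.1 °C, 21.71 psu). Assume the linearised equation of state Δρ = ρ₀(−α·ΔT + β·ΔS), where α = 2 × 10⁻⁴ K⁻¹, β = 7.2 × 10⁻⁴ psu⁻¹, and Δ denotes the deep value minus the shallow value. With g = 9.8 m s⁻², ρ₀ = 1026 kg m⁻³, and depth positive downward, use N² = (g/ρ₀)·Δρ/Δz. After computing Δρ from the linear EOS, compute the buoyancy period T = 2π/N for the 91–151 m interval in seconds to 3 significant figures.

ΔT = -6.2 K, ΔS = +2.46 psu (deep − shallow).
Δρ/ρ₀ = −αΔT + βΔS = 1.24 × 10⁻³ + 1.7712 × 10⁻³ = 3.0112 × 10⁻³, so Δρ ≈ 3.089 kg m⁻³.
N² = (g/ρ₀)·Δρ/Δz = g·(Δρ/ρ₀)/Δz = 9.8 × 3.0112 × 10⁻³ / 60 = 4.9183 × 10⁻⁴ s⁻².
N = √(4.9183 × 10⁻⁴) = 0.022177 rad s⁻¹ → T = 2π/N = 283.32 s ≈ 283 s.

283 s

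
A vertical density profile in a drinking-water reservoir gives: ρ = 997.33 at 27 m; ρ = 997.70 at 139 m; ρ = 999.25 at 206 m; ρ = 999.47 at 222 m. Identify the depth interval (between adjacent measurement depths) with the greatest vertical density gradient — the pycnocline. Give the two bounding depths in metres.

139–206 m

Compute the density gradient over each adjacent pair:
  27–139 m: Δρ/Δz = 0.37/112 = 3.3 × 10⁻³ kg m⁻⁴
  139–206 m: Δρ/Δz = 1.55/67 = 0.023 kg m⁻⁴
  206–222 m: Δρ/Δz = 0.22/16 = 0.014 kg m⁻⁴
The largest gradient is in the 139–206 m interval — the pycnocline.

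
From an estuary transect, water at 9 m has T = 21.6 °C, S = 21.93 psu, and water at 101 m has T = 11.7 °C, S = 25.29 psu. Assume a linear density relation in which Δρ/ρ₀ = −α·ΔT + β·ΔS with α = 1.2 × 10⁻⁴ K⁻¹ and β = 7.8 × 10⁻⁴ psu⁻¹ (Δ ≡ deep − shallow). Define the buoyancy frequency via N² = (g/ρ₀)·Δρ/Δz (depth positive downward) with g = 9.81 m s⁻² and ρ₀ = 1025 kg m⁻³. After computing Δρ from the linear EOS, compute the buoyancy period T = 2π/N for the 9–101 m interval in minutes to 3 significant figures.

ΔT = -9.9 K, ΔS = +3.36 psu (deep − shallow).
Δρ/ρ₀ = −αΔT + βΔS = 1.188 × 10⁻³ + 2.6208 × 10⁻³ = 3.8088 × 10⁻³, so Δρ ≈ 3.904 kg m⁻³.
N² = (g/ρ₀)·Δρ/Δz = g·(Δρ/ρ₀)/Δz = 9.81 × 3.8088 × 10⁻³ / 92 = 4.0613 × 10⁻⁴ s⁻².
N = √(4.0613 × 10⁻⁴) = 0.020153 rad s⁻¹ → T = 2π/N = 311.77 s = 5.1962 min ≈ 5.20 min.

5.20 min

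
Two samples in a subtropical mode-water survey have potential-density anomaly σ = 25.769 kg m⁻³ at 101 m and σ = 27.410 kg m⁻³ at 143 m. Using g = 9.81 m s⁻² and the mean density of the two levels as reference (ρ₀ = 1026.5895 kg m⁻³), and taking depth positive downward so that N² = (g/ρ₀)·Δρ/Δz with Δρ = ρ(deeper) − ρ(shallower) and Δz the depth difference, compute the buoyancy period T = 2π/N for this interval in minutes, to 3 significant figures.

Δρ = 1027.410 − 1025.769 = 1.641 kg m⁻³ over Δz = 143 − 101 = 42 m.
N² = (9.81/1026.5895) × (1.641/42) = 3.7336 × 10⁻⁴ s⁻².
N = √(3.7336 × 10⁻⁴) = 0.019323 rad s⁻¹, so T = 2π/N = 325.17 s = 5.4195 min ≈ 5.42 min.

5.42 min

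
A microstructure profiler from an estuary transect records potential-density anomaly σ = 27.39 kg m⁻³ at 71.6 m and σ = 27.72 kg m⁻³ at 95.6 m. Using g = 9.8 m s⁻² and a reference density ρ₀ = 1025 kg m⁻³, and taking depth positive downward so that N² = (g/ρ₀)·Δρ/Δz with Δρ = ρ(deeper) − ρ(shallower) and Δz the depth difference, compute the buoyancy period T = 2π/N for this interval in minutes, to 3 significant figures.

9.13 min

Δρ = 1027.72 − 1027.39 = 0.33 kg m⁻³ over Δz = 95.6 − 71.6 = 24 m.
N² = (9.8/1025) × (0.33/24) = 1.3146 × 10⁻⁴ s⁻².
N = √(1.3146 × 10⁻⁴) = 0.011466 rad s⁻¹, so T = 2π/N = 547.98 s = 9.1330 min ≈ 9.13 min.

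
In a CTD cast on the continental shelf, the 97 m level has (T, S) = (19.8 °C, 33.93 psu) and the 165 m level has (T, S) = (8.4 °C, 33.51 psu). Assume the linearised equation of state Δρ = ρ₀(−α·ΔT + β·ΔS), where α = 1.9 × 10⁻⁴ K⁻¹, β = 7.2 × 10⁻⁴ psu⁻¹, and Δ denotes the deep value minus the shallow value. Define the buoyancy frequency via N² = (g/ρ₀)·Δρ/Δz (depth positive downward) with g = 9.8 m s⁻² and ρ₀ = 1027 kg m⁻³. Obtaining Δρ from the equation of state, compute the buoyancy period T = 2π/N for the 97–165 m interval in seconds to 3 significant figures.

383 s

ΔT = -11.4 K, ΔS = -0.42 psu (deep − shallow).
Δρ/ρ₀ = −αΔT + βΔS = 2.166 × 10⁻³ − 3.024 × 10⁻⁴ = 1.8636 × 10⁻³, so Δρ ≈ 1.914 kg m⁻³.
N² = (g/ρ₀)·Δρ/Δz = g·(Δρ/ρ₀)/Δz = 9.8 × 1.8636 × 10⁻³ / 68 = 2.6858 × 10⁻⁴ s⁻².
N = √(2.6858 × 10⁻⁴) = 0.016388 rad s⁻¹ → T = 2π/N = 383.40 s ≈ 383 s.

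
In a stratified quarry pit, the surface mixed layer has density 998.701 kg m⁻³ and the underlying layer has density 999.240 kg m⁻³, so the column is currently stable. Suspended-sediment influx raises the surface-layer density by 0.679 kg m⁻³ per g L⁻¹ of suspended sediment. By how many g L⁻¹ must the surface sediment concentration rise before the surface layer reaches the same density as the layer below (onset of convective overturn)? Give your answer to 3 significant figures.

0.794 g L⁻¹

Density deficit of the surface layer: 999.240 − 998.701 = 0.539 kg m⁻³.
Required change = 0.539 / 0.679 = 0.794 g L⁻¹.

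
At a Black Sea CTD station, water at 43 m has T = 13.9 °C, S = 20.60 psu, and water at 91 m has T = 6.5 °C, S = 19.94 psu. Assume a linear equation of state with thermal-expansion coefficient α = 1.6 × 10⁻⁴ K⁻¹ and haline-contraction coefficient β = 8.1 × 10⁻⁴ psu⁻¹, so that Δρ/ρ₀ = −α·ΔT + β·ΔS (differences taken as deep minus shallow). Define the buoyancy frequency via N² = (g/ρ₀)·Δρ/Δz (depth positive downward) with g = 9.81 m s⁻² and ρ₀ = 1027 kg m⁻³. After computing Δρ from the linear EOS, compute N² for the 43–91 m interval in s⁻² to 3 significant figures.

ΔT = -7.4 K, ΔS = -0.66 psu (deep − shallow).
Δρ/ρ₀ = −αΔT + βΔS = 1.184 × 10⁻³ − 5.346 × 10⁻⁴ = 6.494 × 10⁻⁴, so Δρ ≈ 0.6669 kg m⁻³.
N² = (g/ρ₀)·Δρ/Δz = g·(Δρ/ρ₀)/Δz = 9.81 × 6.494 × 10⁻⁴ / 48 = 1.3272 × 10⁻⁴ s⁻² ≈ 1.33 × 10⁻⁴ s⁻².

1.33 × 10⁻⁴ s⁻²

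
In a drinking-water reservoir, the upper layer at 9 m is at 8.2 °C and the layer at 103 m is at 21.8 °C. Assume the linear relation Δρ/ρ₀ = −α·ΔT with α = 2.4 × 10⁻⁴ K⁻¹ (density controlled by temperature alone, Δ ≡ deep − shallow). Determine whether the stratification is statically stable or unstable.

ΔT = 21.8 − 8.2 = +13.6 K, so Δρ/ρ₀ = −αΔT = -3.264 × 10⁻³.
Δρ/ρ₀ < 0, so Δρ < 0: deeper water is lighter → statically unstable; the column would overturn.

unstable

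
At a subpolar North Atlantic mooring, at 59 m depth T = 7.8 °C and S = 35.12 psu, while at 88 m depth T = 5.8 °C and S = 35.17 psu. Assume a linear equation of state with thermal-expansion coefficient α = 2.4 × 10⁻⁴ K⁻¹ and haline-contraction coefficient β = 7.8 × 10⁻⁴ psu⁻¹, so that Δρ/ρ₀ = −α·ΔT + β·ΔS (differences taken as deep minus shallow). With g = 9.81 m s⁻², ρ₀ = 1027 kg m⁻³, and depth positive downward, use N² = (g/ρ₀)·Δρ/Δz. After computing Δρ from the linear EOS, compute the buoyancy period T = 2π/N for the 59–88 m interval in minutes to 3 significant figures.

7.90 min

ΔT = -2.0 K, ΔS = +0.05 psu (deep − shallow).
Δρ/ρ₀ = −αΔT + βΔS = 4.80 × 10⁻⁴ + 3.90 × 10⁻⁵ = 5.19 × 10⁻⁴, so Δρ ≈ 0.5330 kg m⁻³.
N² = (g/ρ₀)·Δρ/Δz = g·(Δρ/ρ₀)/Δz = 9.81 × 5.19 × 10⁻⁴ / 29 = 1.7557 × 10⁻⁴ s⁻².
N = √(1.7557 × 10⁻⁴) = 0.013250 rad s⁻¹ → T = 2π/N = 474.20 s = 7.9033 min ≈ 7.90 min.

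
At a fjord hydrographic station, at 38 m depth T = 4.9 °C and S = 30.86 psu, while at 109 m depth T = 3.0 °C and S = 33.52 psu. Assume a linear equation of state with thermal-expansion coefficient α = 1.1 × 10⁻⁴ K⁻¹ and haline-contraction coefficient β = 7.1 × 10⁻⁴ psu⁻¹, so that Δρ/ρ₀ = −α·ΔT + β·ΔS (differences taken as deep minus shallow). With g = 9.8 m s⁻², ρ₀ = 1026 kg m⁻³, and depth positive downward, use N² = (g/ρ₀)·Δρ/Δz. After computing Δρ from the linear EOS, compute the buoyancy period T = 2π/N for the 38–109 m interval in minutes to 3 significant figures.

ΔT = -1.9 K, ΔS = +2.66 psu (deep − shallow).
Δρ/ρ₀ = −αΔT + βΔS = 2.09 × 10⁻⁴ + 1.8886 × 10⁻³ = 2.0976 × 10⁻³, so Δρ ≈ 2.152 kg m⁻³.
N² = (g/ρ₀)·Δρ/Δz = g·(Δρ/ρ₀)/Δz = 9.8 × 2.0976 × 10⁻³ / 71 = 2.8953 × 10⁻⁴ s⁻².
N = √(2.8953 × 10⁻⁴) = 0.017016 rad s⁻¹ → T = 2π/N = 369.25 s = 6.1542 min ≈ 6.15 min.

6.15 min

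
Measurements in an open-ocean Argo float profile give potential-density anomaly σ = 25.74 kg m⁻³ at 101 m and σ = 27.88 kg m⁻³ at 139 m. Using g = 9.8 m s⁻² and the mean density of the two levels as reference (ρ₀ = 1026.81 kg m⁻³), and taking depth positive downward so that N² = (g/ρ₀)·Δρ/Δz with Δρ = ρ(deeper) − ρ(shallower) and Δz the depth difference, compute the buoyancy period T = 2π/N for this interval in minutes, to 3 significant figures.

4.52 min

Δρ = 1027.88 − 1025.74 = 2.14 kg m⁻³ over Δz = 139 − 101 = 38 m.
N² = (9.8/1026.81) × (2.14/38) = 5.3748 × 10⁻⁴ s⁻².
N = √(5.3748 × 10⁻⁴) = 0.023184 rad s⁻¹, so T = 2π/N = 271.01 s = 4.5168 min ≈ 4.52 min.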